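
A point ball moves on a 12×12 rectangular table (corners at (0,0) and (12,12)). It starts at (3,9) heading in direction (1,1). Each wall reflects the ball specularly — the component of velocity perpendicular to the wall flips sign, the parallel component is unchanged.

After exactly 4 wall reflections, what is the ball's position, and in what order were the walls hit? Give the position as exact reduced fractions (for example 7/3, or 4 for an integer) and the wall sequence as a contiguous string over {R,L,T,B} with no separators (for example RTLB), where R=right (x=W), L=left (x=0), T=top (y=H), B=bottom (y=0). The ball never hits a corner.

1. t=3 → T at (6,12); v=(1,-1)
2. t=6 → R at (12,6); v=(-1,-1)
3. t=6 → B at (6,0); v=(-1,1)
4. t=6 → L at (0,6); v=(1,1)

Final position: (0,6)
Wall sequence: TRBL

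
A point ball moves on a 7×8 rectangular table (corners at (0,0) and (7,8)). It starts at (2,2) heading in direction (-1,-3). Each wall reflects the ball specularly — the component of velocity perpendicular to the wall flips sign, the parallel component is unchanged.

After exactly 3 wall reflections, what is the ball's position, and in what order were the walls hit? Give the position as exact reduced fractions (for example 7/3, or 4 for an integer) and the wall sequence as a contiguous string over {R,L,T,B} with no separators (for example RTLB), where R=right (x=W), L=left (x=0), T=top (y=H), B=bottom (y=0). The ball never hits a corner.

Final position: (4/3,8)
Wall sequence: BLT

1. t=2/3 → B at (4/3,0); v=(-1,3)
2. t=4/3 → L at (0,4); v=(1,3)
3. t=4/3 → T at (4/3,8); v=(1,-3)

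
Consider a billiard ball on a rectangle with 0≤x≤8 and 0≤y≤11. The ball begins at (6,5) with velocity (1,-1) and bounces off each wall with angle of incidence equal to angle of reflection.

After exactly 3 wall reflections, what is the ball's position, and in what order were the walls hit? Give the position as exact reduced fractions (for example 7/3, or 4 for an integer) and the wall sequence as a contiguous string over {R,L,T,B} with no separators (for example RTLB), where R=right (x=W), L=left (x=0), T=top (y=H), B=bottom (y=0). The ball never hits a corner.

1. t=2 → R at (8,3); v=(-1,-1)
2. t=3 → B at (5,0); v=(-1,1)
3. t=5 → L at (0,5); v=(1,1)

Final position: (0,5)
Wall sequence: RBL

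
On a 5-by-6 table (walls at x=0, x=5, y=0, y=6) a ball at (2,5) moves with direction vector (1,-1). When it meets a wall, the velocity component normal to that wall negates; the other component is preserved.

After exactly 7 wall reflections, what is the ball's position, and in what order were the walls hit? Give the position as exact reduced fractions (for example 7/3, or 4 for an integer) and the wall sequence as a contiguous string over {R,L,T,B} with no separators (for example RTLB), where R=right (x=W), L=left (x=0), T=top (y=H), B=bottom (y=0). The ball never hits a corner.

Final position: (0,1)
Wall sequence: RBLTRBL

1. t=3 → R at (5,2); v=(-1,-1)
2. t=2 → B at (3,0); v=(-1,1)
3. t=3 → L at (0,3); v=(1,1)
4. t=3 → T at (3,6); v=(1,-1)
5. t=2 → R at (5,4); v=(-1,-1)
6. t=4 → B at (1,0); v=(-1,1)
7. t=1 → L at (0,1); v=(1,1)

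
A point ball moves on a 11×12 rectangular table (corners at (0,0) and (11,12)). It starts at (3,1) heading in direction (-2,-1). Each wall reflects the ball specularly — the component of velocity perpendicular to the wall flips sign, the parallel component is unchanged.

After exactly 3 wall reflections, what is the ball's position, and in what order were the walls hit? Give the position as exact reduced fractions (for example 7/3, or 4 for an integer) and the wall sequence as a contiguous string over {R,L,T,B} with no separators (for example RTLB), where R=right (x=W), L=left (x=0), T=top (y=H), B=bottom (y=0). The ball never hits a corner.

1. t=1 → B at (1,0); v=(-2,1)
2. t=1/2 → L at (0,1/2); v=(2,1)
3. t=11/2 → R at (11,6); v=(-2,1)

Final position: (11,6)
Wall sequence: BLR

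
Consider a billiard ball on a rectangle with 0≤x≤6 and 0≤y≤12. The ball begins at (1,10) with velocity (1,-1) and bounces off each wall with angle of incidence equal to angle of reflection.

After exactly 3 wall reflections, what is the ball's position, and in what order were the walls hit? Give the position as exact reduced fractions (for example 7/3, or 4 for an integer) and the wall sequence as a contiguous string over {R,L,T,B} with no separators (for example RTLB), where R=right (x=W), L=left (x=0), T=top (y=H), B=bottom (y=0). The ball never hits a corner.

Final position: (0,1)
Wall sequence: RBL

1. t=5 → R at (6,5); v=(-1,-1)
2. t=5 → B at (1,0); v=(-1,1)
3. t=1 → L at (0,1); v=(1,1)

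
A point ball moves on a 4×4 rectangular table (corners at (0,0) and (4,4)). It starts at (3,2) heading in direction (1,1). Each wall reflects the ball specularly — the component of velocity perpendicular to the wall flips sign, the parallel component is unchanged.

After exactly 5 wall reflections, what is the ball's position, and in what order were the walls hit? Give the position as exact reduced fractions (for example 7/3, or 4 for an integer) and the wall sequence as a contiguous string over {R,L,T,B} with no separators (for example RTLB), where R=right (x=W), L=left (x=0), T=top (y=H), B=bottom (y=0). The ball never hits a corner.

Final position: (4,3)
Wall sequence: RTLBR

1. t=1 → R at (4,3); v=(-1,1)
2. t=1 → T at (3,4); v=(-1,-1)
3. t=3 → L at (0,1); v=(1,-1)
4. t=1 → B at (1,0); v=(1,1)
5. t=3 → R at (4,3); v=(-1,1)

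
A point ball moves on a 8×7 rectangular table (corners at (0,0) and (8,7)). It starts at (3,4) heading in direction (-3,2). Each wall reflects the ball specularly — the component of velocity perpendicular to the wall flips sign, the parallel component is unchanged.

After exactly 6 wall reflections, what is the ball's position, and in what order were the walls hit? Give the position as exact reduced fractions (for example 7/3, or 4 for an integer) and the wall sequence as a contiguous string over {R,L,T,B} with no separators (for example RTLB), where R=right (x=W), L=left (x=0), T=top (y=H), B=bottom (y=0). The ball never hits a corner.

Final position: (13/2,7)
Wall sequence: LTRBLT

1. t=1 → L at (0,6); v=(3,2)
2. t=1/2 → T at (3/2,7); v=(3,-2)
3. t=13/6 → R at (8,8/3); v=(-3,-2)
4. t=4/3 → B at (4,0); v=(-3,2)
5. t=4/3 → L at (0,8/3); v=(3,2)
6. t=13/6 → T at (13/2,7); v=(3,-2)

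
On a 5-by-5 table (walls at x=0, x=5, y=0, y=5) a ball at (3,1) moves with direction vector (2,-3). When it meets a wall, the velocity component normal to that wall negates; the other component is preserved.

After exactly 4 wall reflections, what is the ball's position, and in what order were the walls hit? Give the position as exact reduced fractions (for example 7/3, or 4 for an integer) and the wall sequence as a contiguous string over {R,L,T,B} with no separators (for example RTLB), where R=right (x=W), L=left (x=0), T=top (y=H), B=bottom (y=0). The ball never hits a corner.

1. t=1/3 → B at (11/3,0); v=(2,3)
2. t=2/3 → R at (5,2); v=(-2,3)
3. t=1 → T at (3,5); v=(-2,-3)
4. t=3/2 → L at (0,1/2); v=(2,-3)

Final position: (0,1/2)
Wall sequence: BRTL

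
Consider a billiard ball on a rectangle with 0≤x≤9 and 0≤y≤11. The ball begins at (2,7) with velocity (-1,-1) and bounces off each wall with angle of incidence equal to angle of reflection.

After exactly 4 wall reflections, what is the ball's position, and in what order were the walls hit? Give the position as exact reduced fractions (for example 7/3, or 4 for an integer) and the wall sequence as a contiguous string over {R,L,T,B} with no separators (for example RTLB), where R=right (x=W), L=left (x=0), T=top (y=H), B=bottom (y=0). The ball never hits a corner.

1. t=2 → L at (0,5); v=(1,-1)
2. t=5 → B at (5,0); v=(1,1)
3. t=4 → R at (9,4); v=(-1,1)
4. t=7 → T at (2,11); v=(-1,-1)

Final position: (2,11)
Wall sequence: LBRT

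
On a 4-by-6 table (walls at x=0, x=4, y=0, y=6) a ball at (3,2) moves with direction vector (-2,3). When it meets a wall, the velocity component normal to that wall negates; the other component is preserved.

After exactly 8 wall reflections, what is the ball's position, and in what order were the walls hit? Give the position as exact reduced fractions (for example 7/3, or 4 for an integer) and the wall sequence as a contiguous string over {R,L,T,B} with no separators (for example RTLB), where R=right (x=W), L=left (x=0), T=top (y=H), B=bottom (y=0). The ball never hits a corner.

Final position: (4,1/2)
Wall sequence: TLBRTLBR

1. t=4/3 → T at (1/3,6); v=(-2,-3)
2. t=1/6 → L at (0,11/2); v=(2,-3)
3. t=11/6 → B at (11/3,0); v=(2,3)
4. t=1/6 → R at (4,1/2); v=(-2,3)
5. t=11/6 → T at (1/3,6); v=(-2,-3)
6. t=1/6 → L at (0,11/2); v=(2,-3)
7. t=11/6 → B at (11/3,0); v=(2,3)
8. t=1/6 → R at (4,1/2); v=(-2,3)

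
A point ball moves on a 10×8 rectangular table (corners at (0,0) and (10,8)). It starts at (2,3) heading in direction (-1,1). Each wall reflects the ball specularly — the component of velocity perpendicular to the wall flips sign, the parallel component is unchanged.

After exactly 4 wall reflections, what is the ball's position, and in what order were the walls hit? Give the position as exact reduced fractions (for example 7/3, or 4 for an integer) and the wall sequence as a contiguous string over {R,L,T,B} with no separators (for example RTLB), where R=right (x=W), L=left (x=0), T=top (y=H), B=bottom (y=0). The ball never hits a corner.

Final position: (9,0)
Wall sequence: LTRB

1. t=2 → L at (0,5); v=(1,1)
2. t=3 → T at (3,8); v=(1,-1)
3. t=7 → R at (10,1); v=(-1,-1)
4. t=1 → B at (9,0); v=(-1,1)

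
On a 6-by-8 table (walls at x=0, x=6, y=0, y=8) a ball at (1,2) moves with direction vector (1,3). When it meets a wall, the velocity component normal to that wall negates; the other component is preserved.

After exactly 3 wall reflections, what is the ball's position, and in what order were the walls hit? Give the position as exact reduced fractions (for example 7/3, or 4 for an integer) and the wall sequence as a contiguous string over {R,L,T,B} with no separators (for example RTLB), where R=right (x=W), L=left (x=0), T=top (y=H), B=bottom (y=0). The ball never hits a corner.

1. t=2 → T at (3,8); v=(1,-3)
2. t=8/3 → B at (17/3,0); v=(1,3)
3. t=1/3 → R at (6,1); v=(-1,3)

Final position: (6,1)
Wall sequence: TBR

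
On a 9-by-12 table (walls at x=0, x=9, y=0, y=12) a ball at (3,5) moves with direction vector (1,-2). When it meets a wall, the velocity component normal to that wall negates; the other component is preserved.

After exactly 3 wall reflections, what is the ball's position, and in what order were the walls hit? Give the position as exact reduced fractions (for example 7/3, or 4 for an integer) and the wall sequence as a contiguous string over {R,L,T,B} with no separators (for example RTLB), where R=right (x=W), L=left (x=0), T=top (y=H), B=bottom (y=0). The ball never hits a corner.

Final position: (13/2,12)
Wall sequence: BRT

1. t=5/2 → B at (11/2,0); v=(1,2)
2. t=7/2 → R at (9,7); v=(-1,2)
3. t=5/2 → T at (13/2,12); v=(-1,-2)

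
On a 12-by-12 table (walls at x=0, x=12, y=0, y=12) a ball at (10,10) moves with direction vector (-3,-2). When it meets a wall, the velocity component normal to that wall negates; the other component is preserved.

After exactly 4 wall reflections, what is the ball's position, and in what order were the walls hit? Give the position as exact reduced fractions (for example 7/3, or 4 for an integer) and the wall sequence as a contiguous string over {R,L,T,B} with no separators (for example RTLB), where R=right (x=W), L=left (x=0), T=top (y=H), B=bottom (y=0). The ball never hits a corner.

1. t=10/3 → L at (0,10/3); v=(3,-2)
2. t=5/3 → B at (5,0); v=(3,2)
3. t=7/3 → R at (12,14/3); v=(-3,2)
4. t=11/3 → T at (1,12); v=(-3,-2)

Final position: (1,12)
Wall sequence: LBRT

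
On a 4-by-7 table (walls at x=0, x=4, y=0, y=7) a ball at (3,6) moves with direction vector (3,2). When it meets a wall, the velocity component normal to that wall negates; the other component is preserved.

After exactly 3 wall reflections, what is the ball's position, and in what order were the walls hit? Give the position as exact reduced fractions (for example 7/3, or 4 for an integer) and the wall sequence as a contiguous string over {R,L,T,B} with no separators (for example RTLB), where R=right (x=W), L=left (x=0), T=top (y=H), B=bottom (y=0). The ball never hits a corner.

1. t=1/3 → R at (4,20/3); v=(-3,2)
2. t=1/6 → T at (7/2,7); v=(-3,-2)
3. t=7/6 → L at (0,14/3); v=(3,-2)

Final position: (0,14/3)
Wall sequence: RTL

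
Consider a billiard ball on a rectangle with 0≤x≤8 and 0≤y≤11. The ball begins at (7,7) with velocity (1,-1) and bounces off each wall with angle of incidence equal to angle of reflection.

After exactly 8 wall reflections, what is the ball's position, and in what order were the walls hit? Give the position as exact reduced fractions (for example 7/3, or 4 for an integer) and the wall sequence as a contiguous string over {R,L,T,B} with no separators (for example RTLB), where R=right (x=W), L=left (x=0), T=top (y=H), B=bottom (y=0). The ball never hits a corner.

1. t=1 → R at (8,6); v=(-1,-1)
2. t=6 → B at (2,0); v=(-1,1)
3. t=2 → L at (0,2); v=(1,1)
4. t=8 → R at (8,10); v=(-1,1)
5. t=1 → T at (7,11); v=(-1,-1)
6. t=7 → L at (0,4); v=(1,-1)
7. t=4 → B at (4,0); v=(1,1)
8. t=4 → R at (8,4); v=(-1,1)

Final position: (8,4)
Wall sequence: RBLRTLBR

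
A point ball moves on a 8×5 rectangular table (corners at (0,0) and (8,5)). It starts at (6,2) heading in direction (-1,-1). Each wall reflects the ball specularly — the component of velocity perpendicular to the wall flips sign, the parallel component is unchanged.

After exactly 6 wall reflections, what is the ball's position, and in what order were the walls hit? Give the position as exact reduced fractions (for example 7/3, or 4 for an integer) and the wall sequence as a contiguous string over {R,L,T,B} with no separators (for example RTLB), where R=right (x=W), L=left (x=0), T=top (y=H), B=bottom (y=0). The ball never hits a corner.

1. t=2 → B at (4,0); v=(-1,1)
2. t=4 → L at (0,4); v=(1,1)
3. t=1 → T at (1,5); v=(1,-1)
4. t=5 → B at (6,0); v=(1,1)
5. t=2 → R at (8,2); v=(-1,1)
6. t=3 → T at (5,5); v=(-1,-1)

Final position: (5,5)
Wall sequence: BLTBRT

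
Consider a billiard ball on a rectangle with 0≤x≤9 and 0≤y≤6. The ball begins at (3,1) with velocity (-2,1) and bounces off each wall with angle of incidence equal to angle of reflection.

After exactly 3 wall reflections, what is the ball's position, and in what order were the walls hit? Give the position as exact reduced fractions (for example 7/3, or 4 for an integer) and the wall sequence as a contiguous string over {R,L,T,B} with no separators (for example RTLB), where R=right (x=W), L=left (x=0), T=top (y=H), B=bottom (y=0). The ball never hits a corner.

Final position: (9,5)
Wall sequence: LTR

1. t=3/2 → L at (0,5/2); v=(2,1)
2. t=7/2 → T at (7,6); v=(2,-1)
3. t=1 → R at (9,5); v=(-2,-1)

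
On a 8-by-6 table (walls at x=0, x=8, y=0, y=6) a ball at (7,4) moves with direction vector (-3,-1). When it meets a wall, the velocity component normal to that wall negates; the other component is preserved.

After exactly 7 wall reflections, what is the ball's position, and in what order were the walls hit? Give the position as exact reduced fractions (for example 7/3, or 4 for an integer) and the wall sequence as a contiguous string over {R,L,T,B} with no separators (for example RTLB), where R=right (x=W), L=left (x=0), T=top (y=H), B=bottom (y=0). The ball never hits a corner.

1. t=7/3 → L at (0,5/3); v=(3,-1)
2. t=5/3 → B at (5,0); v=(3,1)
3. t=1 → R at (8,1); v=(-3,1)
4. t=8/3 → L at (0,11/3); v=(3,1)
5. t=7/3 → T at (7,6); v=(3,-1)
6. t=1/3 → R at (8,17/3); v=(-3,-1)
7. t=8/3 → L at (0,3); v=(3,-1)

Final position: (0,3)
Wall sequence: LBRLTRL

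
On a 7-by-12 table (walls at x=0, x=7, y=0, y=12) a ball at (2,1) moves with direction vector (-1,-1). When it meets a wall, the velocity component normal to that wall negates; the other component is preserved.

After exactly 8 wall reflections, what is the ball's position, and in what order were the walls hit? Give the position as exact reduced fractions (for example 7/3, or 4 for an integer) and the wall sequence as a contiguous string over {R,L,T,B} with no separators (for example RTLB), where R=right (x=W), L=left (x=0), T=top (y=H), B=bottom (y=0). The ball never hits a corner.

Final position: (0,5)
Wall sequence: BLRTLRBL

1. t=1 → B at (1,0); v=(-1,1)
2. t=1 → L at (0,1); v=(1,1)
3. t=7 → R at (7,8); v=(-1,1)
4. t=4 → T at (3,12); v=(-1,-1)
5. t=3 → L at (0,9); v=(1,-1)
6. t=7 → R at (7,2); v=(-1,-1)
7. t=2 → B at (5,0); v=(-1,1)
8. t=5 → L at (0,5); v=(1,1)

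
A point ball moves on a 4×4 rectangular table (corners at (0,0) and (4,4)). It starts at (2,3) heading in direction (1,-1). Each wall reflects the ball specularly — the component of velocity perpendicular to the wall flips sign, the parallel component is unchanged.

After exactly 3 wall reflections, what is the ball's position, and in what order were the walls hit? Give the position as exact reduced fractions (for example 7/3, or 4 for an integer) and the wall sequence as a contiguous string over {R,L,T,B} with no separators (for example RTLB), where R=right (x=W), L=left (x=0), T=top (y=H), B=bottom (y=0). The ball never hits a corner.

Final position: (0,3)
Wall sequence: RBL

1. t=2 → R at (4,1); v=(-1,-1)
2. t=1 → B at (3,0); v=(-1,1)
3. t=3 → L at (0,3); v=(1,1)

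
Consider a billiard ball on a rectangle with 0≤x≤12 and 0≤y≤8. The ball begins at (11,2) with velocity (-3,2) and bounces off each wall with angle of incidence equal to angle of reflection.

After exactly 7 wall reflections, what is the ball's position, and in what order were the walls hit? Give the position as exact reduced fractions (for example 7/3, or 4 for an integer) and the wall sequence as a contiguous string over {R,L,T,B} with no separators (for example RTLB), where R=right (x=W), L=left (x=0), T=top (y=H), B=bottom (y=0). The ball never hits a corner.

1. t=3 → T at (2,8); v=(-3,-2)
2. t=2/3 → L at (0,20/3); v=(3,-2)
3. t=10/3 → B at (10,0); v=(3,2)
4. t=2/3 → R at (12,4/3); v=(-3,2)
5. t=10/3 → T at (2,8); v=(-3,-2)
6. t=2/3 → L at (0,20/3); v=(3,-2)
7. t=10/3 → B at (10,0); v=(3,2)

Final position: (10,0)
Wall sequence: TLBRTLB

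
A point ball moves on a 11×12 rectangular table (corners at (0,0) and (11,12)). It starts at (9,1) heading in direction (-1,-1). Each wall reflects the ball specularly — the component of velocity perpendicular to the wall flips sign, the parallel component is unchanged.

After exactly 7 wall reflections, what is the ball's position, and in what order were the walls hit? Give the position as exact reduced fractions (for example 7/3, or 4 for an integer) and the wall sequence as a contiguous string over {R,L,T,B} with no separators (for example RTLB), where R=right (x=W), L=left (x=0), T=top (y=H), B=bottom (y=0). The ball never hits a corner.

Final position: (6,12)
Wall sequence: BLTRBLT

1. t=1 → B at (8,0); v=(-1,1)
2. t=8 → L at (0,8); v=(1,1)
3. t=4 → T at (4,12); v=(1,-1)
4. t=7 → R at (11,5); v=(-1,-1)
5. t=5 → B at (6,0); v=(-1,1)
6. t=6 → L at (0,6); v=(1,1)
7. t=6 → T at (6,12); v=(1,-1)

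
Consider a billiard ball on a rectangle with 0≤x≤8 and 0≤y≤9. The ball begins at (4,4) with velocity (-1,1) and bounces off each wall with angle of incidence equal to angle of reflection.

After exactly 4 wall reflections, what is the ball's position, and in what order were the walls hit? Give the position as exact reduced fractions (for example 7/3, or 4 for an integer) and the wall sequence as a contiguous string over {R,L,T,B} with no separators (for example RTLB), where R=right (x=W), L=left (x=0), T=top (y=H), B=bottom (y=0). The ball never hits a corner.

Final position: (6,0)
Wall sequence: LTRB

1. t=4 → L at (0,8); v=(1,1)
2. t=1 → T at (1,9); v=(1,-1)
3. t=7 → R at (8,2); v=(-1,-1)
4. t=2 → B at (6,0); v=(-1,1)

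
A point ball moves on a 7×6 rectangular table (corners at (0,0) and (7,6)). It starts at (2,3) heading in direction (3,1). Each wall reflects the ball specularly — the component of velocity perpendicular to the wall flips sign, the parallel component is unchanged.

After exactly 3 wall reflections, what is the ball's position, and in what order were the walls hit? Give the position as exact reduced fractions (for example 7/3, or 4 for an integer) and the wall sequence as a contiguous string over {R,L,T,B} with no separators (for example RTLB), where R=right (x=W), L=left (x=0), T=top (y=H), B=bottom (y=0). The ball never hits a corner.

1. t=5/3 → R at (7,14/3); v=(-3,1)
2. t=4/3 → T at (3,6); v=(-3,-1)
3. t=1 → L at (0,5); v=(3,-1)

Final position: (0,5)
Wall sequence: RTL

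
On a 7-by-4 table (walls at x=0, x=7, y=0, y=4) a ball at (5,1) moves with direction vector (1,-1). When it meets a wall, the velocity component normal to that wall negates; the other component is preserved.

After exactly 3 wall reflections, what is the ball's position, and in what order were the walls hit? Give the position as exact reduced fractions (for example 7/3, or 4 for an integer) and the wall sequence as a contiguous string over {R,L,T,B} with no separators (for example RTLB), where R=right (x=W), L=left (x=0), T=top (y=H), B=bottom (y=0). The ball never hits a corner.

1. t=1 → B at (6,0); v=(1,1)
2. t=1 → R at (7,1); v=(-1,1)
3. t=3 → T at (4,4); v=(-1,-1)

Final position: (4,4)
Wall sequence: BRT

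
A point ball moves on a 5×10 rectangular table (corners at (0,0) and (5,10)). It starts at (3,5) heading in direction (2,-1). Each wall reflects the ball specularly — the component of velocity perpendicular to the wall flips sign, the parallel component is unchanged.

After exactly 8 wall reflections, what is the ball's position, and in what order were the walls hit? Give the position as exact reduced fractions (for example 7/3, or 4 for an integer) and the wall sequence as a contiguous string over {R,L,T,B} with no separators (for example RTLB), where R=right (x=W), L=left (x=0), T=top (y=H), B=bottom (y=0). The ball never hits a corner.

1. t=1 → R at (5,4); v=(-2,-1)
2. t=5/2 → L at (0,3/2); v=(2,-1)
3. t=3/2 → B at (3,0); v=(2,1)
4. t=1 → R at (5,1); v=(-2,1)
5. t=5/2 → L at (0,7/2); v=(2,1)
6. t=5/2 → R at (5,6); v=(-2,1)
7. t=5/2 → L at (0,17/2); v=(2,1)
8. t=3/2 → T at (3,10); v=(2,-1)

Final position: (3,10)
Wall sequence: RLBRLRLT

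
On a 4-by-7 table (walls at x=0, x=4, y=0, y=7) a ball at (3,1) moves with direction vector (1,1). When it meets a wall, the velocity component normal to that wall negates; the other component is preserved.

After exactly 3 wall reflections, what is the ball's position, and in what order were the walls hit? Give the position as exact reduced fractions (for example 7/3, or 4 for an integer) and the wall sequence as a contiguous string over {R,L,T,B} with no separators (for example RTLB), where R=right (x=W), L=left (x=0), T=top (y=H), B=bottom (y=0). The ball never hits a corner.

Final position: (1,7)
Wall sequence: RLT

1. t=1 → R at (4,2); v=(-1,1)
2. t=4 → L at (0,6); v=(1,1)
3. t=1 → T at (1,7); v=(1,-1)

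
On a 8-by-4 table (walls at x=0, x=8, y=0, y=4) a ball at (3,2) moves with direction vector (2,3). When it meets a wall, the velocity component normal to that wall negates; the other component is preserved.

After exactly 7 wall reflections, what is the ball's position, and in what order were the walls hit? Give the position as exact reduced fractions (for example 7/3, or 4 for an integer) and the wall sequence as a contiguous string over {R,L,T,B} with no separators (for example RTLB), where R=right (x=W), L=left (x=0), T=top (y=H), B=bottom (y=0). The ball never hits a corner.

1. t=2/3 → T at (13/3,4); v=(2,-3)
2. t=4/3 → B at (7,0); v=(2,3)
3. t=1/2 → R at (8,3/2); v=(-2,3)
4. t=5/6 → T at (19/3,4); v=(-2,-3)
5. t=4/3 → B at (11/3,0); v=(-2,3)
6. t=4/3 → T at (1,4); v=(-2,-3)
7. t=1/2 → L at (0,5/2); v=(2,-3)

Final position: (0,5/2)
Wall sequence: TBRTBTL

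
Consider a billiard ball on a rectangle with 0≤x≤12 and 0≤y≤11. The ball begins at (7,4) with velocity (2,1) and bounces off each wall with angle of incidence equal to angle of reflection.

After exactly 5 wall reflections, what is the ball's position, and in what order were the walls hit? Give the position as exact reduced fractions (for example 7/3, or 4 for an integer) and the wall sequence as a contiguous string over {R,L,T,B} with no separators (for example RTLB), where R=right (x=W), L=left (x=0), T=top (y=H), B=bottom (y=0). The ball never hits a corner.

1. t=5/2 → R at (12,13/2); v=(-2,1)
2. t=9/2 → T at (3,11); v=(-2,-1)
3. t=3/2 → L at (0,19/2); v=(2,-1)
4. t=6 → R at (12,7/2); v=(-2,-1)
5. t=7/2 → B at (5,0); v=(-2,1)

Final position: (5,0)
Wall sequence: RTLRB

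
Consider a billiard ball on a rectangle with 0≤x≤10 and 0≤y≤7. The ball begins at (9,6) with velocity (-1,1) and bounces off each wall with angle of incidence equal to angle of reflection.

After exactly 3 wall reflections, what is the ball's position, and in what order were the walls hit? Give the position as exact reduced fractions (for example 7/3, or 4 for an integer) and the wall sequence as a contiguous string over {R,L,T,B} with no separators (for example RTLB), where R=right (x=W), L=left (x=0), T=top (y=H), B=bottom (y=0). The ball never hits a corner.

1. t=1 → T at (8,7); v=(-1,-1)
2. t=7 → B at (1,0); v=(-1,1)
3. t=1 → L at (0,1); v=(1,1)

Final position: (0,1)
Wall sequence: TBL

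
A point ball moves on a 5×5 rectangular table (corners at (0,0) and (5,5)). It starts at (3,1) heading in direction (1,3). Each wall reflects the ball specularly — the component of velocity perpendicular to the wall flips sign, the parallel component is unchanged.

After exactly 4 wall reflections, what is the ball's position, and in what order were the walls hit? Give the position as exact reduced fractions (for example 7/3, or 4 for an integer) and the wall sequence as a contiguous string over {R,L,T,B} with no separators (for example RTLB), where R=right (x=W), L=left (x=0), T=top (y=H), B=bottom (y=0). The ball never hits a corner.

Final position: (7/3,5)
Wall sequence: TRBT

1. t=4/3 → T at (13/3,5); v=(1,-3)
2. t=2/3 → R at (5,3); v=(-1,-3)
3. t=1 → B at (4,0); v=(-1,3)
4. t=5/3 → T at (7/3,5); v=(-1,-3)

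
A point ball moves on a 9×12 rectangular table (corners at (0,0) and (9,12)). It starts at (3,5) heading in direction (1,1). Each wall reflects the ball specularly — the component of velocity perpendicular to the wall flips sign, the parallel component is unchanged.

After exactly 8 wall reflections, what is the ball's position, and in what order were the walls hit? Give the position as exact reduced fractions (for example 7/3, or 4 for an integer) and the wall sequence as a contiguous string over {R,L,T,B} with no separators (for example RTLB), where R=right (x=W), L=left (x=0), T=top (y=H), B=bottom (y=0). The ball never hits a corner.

Final position: (9,1)
Wall sequence: RTLBRTLR

1. t=6 → R at (9,11); v=(-1,1)
2. t=1 → T at (8,12); v=(-1,-1)
3. t=8 → L at (0,4); v=(1,-1)
4. t=4 → B at (4,0); v=(1,1)
5. t=5 → R at (9,5); v=(-1,1)
6. t=7 → T at (2,12); v=(-1,-1)
7. t=2 → L at (0,10); v=(1,-1)
8. t=9 → R at (9,1); v=(-1,-1)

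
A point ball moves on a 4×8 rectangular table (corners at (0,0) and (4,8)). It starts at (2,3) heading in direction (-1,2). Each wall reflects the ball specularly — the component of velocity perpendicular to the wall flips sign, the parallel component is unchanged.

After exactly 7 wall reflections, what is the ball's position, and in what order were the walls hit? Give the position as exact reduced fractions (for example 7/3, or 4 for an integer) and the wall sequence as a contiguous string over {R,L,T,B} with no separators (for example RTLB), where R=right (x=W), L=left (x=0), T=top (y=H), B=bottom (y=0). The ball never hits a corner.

Final position: (4,1)
Wall sequence: LTRBLTR

1. t=2 → L at (0,7); v=(1,2)
2. t=1/2 → T at (1/2,8); v=(1,-2)
3. t=7/2 → R at (4,1); v=(-1,-2)
4. t=1/2 → B at (7/2,0); v=(-1,2)
5. t=7/2 → L at (0,7); v=(1,2)
6. t=1/2 → T at (1/2,8); v=(1,-2)
7. t=7/2 → R at (4,1); v=(-1,-2)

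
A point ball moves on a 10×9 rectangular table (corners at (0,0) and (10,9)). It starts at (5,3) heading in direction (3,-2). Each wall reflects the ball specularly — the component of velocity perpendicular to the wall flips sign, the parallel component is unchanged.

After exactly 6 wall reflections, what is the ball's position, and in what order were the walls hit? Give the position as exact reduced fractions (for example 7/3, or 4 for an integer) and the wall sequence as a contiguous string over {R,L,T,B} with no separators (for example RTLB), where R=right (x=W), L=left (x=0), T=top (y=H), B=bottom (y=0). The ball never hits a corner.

Final position: (7/2,0)
Wall sequence: BRLTRB

1. t=3/2 → B at (19/2,0); v=(3,2)
2. t=1/6 → R at (10,1/3); v=(-3,2)
3. t=10/3 → L at (0,7); v=(3,2)
4. t=1 → T at (3,9); v=(3,-2)
5. t=7/3 → R at (10,13/3); v=(-3,-2)
6. t=13/6 → B at (7/2,0); v=(-3,2)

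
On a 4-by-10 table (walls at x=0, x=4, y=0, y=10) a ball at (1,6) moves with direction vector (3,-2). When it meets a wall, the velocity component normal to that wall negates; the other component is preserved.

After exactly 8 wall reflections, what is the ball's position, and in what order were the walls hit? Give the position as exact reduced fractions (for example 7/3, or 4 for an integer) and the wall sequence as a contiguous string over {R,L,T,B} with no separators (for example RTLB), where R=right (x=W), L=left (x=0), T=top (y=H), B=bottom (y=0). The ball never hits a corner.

Final position: (1,10)
Wall sequence: RLBRLRLT

1. t=1 → R at (4,4); v=(-3,-2)
2. t=4/3 → L at (0,4/3); v=(3,-2)
3. t=2/3 → B at (2,0); v=(3,2)
4. t=2/3 → R at (4,4/3); v=(-3,2)
5. t=4/3 → L at (0,4); v=(3,2)
6. t=4/3 → R at (4,20/3); v=(-3,2)
7. t=4/3 → L at (0,28/3); v=(3,2)
8. t=1/3 → T at (1,10); v=(3,-2)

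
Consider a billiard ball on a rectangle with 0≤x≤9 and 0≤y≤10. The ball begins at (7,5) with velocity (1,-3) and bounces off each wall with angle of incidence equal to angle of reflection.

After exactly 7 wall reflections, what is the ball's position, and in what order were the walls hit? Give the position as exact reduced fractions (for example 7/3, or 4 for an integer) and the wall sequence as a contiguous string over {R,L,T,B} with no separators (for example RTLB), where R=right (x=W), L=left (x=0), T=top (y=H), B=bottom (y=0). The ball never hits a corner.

Final position: (4,0)
Wall sequence: BRTBLTB

1. t=5/3 → B at (26/3,0); v=(1,3)
2. t=1/3 → R at (9,1); v=(-1,3)
3. t=3 → T at (6,10); v=(-1,-3)
4. t=10/3 → B at (8/3,0); v=(-1,3)
5. t=8/3 → L at (0,8); v=(1,3)
6. t=2/3 → T at (2/3,10); v=(1,-3)
7. t=10/3 → B at (4,0); v=(1,3)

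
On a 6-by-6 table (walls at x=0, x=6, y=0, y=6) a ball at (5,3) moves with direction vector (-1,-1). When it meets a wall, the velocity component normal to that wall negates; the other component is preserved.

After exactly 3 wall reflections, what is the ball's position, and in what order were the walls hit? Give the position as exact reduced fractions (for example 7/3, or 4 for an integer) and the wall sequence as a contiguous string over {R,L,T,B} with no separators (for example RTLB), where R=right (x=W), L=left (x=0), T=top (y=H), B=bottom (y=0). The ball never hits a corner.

1. t=3 → B at (2,0); v=(-1,1)
2. t=2 → L at (0,2); v=(1,1)
3. t=4 → T at (4,6); v=(1,-1)

Final position: (4,6)
Wall sequence: BLT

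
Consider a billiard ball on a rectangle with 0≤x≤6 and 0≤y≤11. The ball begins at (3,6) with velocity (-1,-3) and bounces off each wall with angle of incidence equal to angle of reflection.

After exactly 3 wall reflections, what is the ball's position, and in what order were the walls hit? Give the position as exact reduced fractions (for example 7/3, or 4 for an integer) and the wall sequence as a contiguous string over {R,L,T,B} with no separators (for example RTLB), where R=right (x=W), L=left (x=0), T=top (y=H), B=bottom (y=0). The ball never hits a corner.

1. t=2 → B at (1,0); v=(-1,3)
2. t=1 → L at (0,3); v=(1,3)
3. t=8/3 → T at (8/3,11); v=(1,-3)

Final position: (8/3,11)
Wall sequence: BLT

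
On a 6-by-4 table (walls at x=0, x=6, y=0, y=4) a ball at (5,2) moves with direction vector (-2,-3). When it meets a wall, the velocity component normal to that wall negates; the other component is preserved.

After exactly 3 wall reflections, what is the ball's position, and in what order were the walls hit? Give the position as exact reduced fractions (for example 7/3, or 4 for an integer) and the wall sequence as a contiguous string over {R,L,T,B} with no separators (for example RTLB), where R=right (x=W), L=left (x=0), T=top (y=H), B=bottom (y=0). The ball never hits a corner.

1. t=2/3 → B at (11/3,0); v=(-2,3)
2. t=4/3 → T at (1,4); v=(-2,-3)
3. t=1/2 → L at (0,5/2); v=(2,-3)

Final position: (0,5/2)
Wall sequence: BTL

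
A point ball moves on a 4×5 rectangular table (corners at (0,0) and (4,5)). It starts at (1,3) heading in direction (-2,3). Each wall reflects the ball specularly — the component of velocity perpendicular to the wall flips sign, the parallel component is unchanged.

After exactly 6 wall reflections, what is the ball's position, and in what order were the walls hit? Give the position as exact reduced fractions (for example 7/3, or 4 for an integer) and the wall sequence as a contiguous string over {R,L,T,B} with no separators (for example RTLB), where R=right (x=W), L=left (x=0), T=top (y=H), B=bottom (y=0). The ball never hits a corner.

Final position: (0,7/2)
Wall sequence: LTBRTL

1. t=1/2 → L at (0,9/2); v=(2,3)
2. t=1/6 → T at (1/3,5); v=(2,-3)
3. t=5/3 → B at (11/3,0); v=(2,3)
4. t=1/6 → R at (4,1/2); v=(-2,3)
5. t=3/2 → T at (1,5); v=(-2,-3)
6. t=1/2 → L at (0,7/2); v=(2,-3)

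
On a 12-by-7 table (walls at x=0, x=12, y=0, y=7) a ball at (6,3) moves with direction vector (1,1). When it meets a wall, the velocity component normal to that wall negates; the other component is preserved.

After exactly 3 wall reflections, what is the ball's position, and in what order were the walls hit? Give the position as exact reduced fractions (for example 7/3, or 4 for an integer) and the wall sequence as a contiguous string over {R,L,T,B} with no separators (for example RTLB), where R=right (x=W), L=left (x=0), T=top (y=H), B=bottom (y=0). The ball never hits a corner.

Final position: (7,0)
Wall sequence: TRB

1. t=4 → T at (10,7); v=(1,-1)
2. t=2 → R at (12,5); v=(-1,-1)
3. t=5 → B at (7,0); v=(-1,1)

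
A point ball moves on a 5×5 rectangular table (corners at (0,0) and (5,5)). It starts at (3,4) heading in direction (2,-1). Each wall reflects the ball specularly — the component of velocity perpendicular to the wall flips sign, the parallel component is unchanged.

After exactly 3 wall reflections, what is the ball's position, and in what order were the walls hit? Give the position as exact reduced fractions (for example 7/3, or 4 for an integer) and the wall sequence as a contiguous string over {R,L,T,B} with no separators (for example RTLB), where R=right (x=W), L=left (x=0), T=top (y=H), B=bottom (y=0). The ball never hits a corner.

1. t=1 → R at (5,3); v=(-2,-1)
2. t=5/2 → L at (0,1/2); v=(2,-1)
3. t=1/2 → B at (1,0); v=(2,1)

Final position: (1,0)
Wall sequence: RLB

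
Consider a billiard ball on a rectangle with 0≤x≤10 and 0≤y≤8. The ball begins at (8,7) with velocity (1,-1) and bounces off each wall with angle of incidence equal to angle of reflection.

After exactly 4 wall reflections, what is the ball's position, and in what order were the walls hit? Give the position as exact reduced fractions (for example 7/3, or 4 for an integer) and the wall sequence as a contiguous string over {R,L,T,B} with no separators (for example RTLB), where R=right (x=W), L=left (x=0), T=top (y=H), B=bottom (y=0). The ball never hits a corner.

1. t=2 → R at (10,5); v=(-1,-1)
2. t=5 → B at (5,0); v=(-1,1)
3. t=5 → L at (0,5); v=(1,1)
4. t=3 → T at (3,8); v=(1,-1)

Final position: (3,8)
Wall sequence: RBLT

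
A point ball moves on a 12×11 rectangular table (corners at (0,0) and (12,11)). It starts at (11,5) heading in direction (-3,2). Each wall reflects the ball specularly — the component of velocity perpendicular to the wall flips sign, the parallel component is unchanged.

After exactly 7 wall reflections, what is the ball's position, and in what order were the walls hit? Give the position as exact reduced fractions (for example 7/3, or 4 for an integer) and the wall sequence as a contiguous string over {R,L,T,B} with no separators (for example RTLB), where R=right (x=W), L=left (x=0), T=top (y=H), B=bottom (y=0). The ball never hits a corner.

1. t=3 → T at (2,11); v=(-3,-2)
2. t=2/3 → L at (0,29/3); v=(3,-2)
3. t=4 → R at (12,5/3); v=(-3,-2)
4. t=5/6 → B at (19/2,0); v=(-3,2)
5. t=19/6 → L at (0,19/3); v=(3,2)
6. t=7/3 → T at (7,11); v=(3,-2)
7. t=5/3 → R at (12,23/3); v=(-3,-2)

Final position: (12,23/3)
Wall sequence: TLRBLTR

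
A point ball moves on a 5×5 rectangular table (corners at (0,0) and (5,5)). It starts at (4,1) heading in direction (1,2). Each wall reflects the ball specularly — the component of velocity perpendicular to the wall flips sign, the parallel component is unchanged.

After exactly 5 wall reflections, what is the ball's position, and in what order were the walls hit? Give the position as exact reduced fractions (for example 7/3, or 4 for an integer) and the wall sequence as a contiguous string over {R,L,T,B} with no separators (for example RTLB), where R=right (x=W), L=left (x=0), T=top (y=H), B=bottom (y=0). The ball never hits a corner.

Final position: (1,5)
Wall sequence: RTBLT

1. t=1 → R at (5,3); v=(-1,2)
2. t=1 → T at (4,5); v=(-1,-2)
3. t=5/2 → B at (3/2,0); v=(-1,2)
4. t=3/2 → L at (0,3); v=(1,2)
5. t=1 → T at (1,5); v=(1,-2)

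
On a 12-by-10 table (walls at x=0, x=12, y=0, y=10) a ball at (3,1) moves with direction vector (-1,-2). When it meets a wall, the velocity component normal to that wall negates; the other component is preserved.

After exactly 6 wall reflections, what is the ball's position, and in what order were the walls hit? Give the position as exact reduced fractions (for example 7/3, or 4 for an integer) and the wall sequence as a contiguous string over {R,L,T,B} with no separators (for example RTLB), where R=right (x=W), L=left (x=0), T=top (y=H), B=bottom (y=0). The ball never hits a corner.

Final position: (23/2,10)
Wall sequence: BLTBRT

1. t=1/2 → B at (5/2,0); v=(-1,2)
2. t=5/2 → L at (0,5); v=(1,2)
3. t=5/2 → T at (5/2,10); v=(1,-2)
4. t=5 → B at (15/2,0); v=(1,2)
5. t=9/2 → R at (12,9); v=(-1,2)
6. t=1/2 → T at (23/2,10); v=(-1,-2)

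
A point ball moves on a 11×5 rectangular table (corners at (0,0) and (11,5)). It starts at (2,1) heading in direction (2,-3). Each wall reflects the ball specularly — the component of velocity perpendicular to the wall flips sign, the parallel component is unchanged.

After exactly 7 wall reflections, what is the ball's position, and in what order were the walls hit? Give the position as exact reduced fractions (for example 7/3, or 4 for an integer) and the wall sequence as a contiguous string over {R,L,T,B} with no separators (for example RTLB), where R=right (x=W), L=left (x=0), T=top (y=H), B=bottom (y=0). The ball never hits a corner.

Final position: (8/3,5)
Wall sequence: BTBRTBT

1. t=1/3 → B at (8/3,0); v=(2,3)
2. t=5/3 → T at (6,5); v=(2,-3)
3. t=5/3 → B at (28/3,0); v=(2,3)
4. t=5/6 → R at (11,5/2); v=(-2,3)
5. t=5/6 → T at (28/3,5); v=(-2,-3)
6. t=5/3 → B at (6,0); v=(-2,3)
7. t=5/3 → T at (8/3,5); v=(-2,-3)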